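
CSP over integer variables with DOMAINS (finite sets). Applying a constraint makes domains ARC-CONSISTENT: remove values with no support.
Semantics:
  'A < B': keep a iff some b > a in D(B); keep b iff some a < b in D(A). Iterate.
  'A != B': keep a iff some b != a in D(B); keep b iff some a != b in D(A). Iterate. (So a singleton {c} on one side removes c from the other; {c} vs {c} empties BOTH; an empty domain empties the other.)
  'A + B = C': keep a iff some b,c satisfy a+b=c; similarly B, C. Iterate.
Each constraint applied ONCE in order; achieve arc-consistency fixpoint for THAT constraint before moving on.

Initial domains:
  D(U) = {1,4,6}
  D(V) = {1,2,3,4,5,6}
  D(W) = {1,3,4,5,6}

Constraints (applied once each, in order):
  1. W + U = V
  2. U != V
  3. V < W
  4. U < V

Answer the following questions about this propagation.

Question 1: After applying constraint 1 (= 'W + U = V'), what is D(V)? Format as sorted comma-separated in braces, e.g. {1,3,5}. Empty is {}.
Constraint 1 (W + U = V) on D(W)={1,3,4,5,6} D(U)={1,4,6} D(V)={1,2,3,4,5,6}: W {1,3,4,5,6}->{1,3,4,5}; U {1,4,6}->{1,4}; V {1,2,3,4,5,6}->{2,4,5,6}
So after constraint 1: D(V) = {2,4,5,6}

Answer: {2,4,5,6}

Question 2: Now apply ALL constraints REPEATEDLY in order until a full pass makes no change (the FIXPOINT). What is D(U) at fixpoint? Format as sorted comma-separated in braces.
Answer: {}

Derivation:
pass 0 (initial): D(U)={1,4,6}
pass 1: U {1,4,6}->{1}; V {1,2,3,4,5,6}->{2,4}; W {1,3,4,5,6}->{3,4,5}
pass 2: U {1}->{}; V {2,4}->{}; W {3,4,5}->{}
pass 3: no change
Fixpoint after 3 passes: D(U) = {}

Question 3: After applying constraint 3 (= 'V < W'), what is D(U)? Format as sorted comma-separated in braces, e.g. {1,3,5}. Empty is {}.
Constraint 1 (W + U = V) on D(W)={1,3,4,5,6} D(U)={1,4,6} D(V)={1,2,3,4,5,6}: W {1,3,4,5,6}->{1,3,4,5}; U {1,4,6}->{1,4}; V {1,2,3,4,5,6}->{2,4,5,6}
Constraint 2 (U != V) on D(U)={1,4} D(V)={2,4,5,6}: no change
Constraint 3 (V < W) on D(V)={2,4,5,6} D(W)={1,3,4,5}: V {2,4,5,6}->{2,4}; W {1,3,4,5}->{3,4,5}
So after constraint 3: D(U) = {1,4}

Answer: {1,4}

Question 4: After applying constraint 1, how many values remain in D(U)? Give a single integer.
Constraint 1 (W + U = V) on D(W)={1,3,4,5,6} D(U)={1,4,6} D(V)={1,2,3,4,5,6}: W {1,3,4,5,6}->{1,3,4,5}; U {1,4,6}->{1,4}; V {1,2,3,4,5,6}->{2,4,5,6}
So after constraint 1: D(U)={1,4}, size = 2

Answer: 2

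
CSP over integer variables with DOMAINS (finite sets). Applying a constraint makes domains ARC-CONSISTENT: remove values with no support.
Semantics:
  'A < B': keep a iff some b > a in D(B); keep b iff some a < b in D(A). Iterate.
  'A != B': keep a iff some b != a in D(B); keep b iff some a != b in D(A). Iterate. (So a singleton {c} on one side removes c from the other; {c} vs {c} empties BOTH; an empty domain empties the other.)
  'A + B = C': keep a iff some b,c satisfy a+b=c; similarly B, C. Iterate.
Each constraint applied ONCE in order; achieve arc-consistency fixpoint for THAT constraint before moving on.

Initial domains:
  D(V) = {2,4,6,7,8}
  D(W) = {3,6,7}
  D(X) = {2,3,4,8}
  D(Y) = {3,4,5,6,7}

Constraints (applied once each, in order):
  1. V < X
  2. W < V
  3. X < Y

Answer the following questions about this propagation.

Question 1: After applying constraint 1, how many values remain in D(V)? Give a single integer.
Answer: 4

Derivation:
Constraint 1 (V < X) on D(V)={2,4,6,7,8} D(X)={2,3,4,8}: V {2,4,6,7,8}->{2,4,6,7}; X {2,3,4,8}->{3,4,8}
So after constraint 1: D(V)={2,4,6,7}, size = 4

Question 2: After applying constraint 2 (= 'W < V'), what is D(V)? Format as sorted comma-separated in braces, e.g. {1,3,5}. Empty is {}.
Constraint 1 (V < X) on D(V)={2,4,6,7,8} D(X)={2,3,4,8}: V {2,4,6,7,8}->{2,4,6,7}; X {2,3,4,8}->{3,4,8}
Constraint 2 (W < V) on D(W)={3,6,7} D(V)={2,4,6,7}: W {3,6,7}->{3,6}; V {2,4,6,7}->{4,6,7}
So after constraint 2: D(V) = {4,6,7}

Answer: {4,6,7}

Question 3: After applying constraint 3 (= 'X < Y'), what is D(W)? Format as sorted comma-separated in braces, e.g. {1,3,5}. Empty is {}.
Constraint 1 (V < X) on D(V)={2,4,6,7,8} D(X)={2,3,4,8}: V {2,4,6,7,8}->{2,4,6,7}; X {2,3,4,8}->{3,4,8}
Constraint 2 (W < V) on D(W)={3,6,7} D(V)={2,4,6,7}: W {3,6,7}->{3,6}; V {2,4,6,7}->{4,6,7}
Constraint 3 (X < Y) on D(X)={3,4,8} D(Y)={3,4,5,6,7}: X {3,4,8}->{3,4}; Y {3,4,5,6,7}->{4,5,6,7}
So after constraint 3: D(W) = {3,6}

Answer: {3,6}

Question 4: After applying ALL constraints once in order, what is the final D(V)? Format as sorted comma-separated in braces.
Constraint 1 (V < X) on D(V)={2,4,6,7,8} D(X)={2,3,4,8}: V {2,4,6,7,8}->{2,4,6,7}; X {2,3,4,8}->{3,4,8}
Constraint 2 (W < V) on D(W)={3,6,7} D(V)={2,4,6,7}: W {3,6,7}->{3,6}; V {2,4,6,7}->{4,6,7}
Constraint 3 (X < Y) on D(X)={3,4,8} D(Y)={3,4,5,6,7}: X {3,4,8}->{3,4}; Y {3,4,5,6,7}->{4,5,6,7}
So after all 3 constraints: D(V) = {4,6,7}

Answer: {4,6,7}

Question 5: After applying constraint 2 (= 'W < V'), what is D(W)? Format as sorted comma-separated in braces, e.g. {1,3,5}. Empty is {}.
Answer: {3,6}

Derivation:
Constraint 1 (V < X) on D(V)={2,4,6,7,8} D(X)={2,3,4,8}: V {2,4,6,7,8}->{2,4,6,7}; X {2,3,4,8}->{3,4,8}
Constraint 2 (W < V) on D(W)={3,6,7} D(V)={2,4,6,7}: W {3,6,7}->{3,6}; V {2,4,6,7}->{4,6,7}
So after constraint 2: D(W) = {3,6}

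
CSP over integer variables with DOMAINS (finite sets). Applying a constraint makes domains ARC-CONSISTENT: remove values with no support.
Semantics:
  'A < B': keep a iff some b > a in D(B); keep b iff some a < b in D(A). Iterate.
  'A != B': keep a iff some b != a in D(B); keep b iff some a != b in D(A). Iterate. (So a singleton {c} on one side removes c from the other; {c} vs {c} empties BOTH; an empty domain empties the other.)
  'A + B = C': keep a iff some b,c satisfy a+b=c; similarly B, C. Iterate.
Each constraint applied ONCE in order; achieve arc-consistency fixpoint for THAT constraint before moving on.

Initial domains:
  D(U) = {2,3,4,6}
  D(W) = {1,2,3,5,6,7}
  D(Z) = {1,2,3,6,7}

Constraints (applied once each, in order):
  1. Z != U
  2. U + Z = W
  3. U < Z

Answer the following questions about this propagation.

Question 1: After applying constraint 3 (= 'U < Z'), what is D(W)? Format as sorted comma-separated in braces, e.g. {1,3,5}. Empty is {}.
Answer: {3,5,6,7}

Derivation:
Constraint 1 (Z != U) on D(Z)={1,2,3,6,7} D(U)={2,3,4,6}: no change
Constraint 2 (U + Z = W) on D(U)={2,3,4,6} D(Z)={1,2,3,6,7} D(W)={1,2,3,5,6,7}: Z {1,2,3,6,7}->{1,2,3}; W {1,2,3,5,6,7}->{3,5,6,7}
Constraint 3 (U < Z) on D(U)={2,3,4,6} D(Z)={1,2,3}: U {2,3,4,6}->{2}; Z {1,2,3}->{3}
So after constraint 3: D(W) = {3,5,6,7}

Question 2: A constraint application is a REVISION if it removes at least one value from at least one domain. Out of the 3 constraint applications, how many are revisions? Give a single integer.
Answer: 2

Derivation:
Constraint 1 (Z != U) on D(Z)={1,2,3,6,7} D(U)={2,3,4,6}: no change => not a revision
Constraint 2 (U + Z = W) on D(U)={2,3,4,6} D(Z)={1,2,3,6,7} D(W)={1,2,3,5,6,7}: Z {1,2,3,6,7}->{1,2,3}; W {1,2,3,5,6,7}->{3,5,6,7} => REVISION
Constraint 3 (U < Z) on D(U)={2,3,4,6} D(Z)={1,2,3}: U {2,3,4,6}->{2}; Z {1,2,3}->{3} => REVISION
Total revisions = 2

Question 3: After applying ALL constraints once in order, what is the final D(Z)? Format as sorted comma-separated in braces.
Answer: {3}

Derivation:
Constraint 1 (Z != U) on D(Z)={1,2,3,6,7} D(U)={2,3,4,6}: no change
Constraint 2 (U + Z = W) on D(U)={2,3,4,6} D(Z)={1,2,3,6,7} D(W)={1,2,3,5,6,7}: Z {1,2,3,6,7}->{1,2,3}; W {1,2,3,5,6,7}->{3,5,6,7}
Constraint 3 (U < Z) on D(U)={2,3,4,6} D(Z)={1,2,3}: U {2,3,4,6}->{2}; Z {1,2,3}->{3}
So after all 3 constraints: D(Z) = {3}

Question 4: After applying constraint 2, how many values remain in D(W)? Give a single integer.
Answer: 4

Derivation:
Constraint 1 (Z != U) on D(Z)={1,2,3,6,7} D(U)={2,3,4,6}: no change
Constraint 2 (U + Z = W) on D(U)={2,3,4,6} D(Z)={1,2,3,6,7} D(W)={1,2,3,5,6,7}: Z {1,2,3,6,7}->{1,2,3}; W {1,2,3,5,6,7}->{3,5,6,7}
So after constraint 2: D(W)={3,5,6,7}, size = 4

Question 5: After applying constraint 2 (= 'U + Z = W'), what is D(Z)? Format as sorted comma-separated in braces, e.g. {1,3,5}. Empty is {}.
Answer: {1,2,3}

Derivation:
Constraint 1 (Z != U) on D(Z)={1,2,3,6,7} D(U)={2,3,4,6}: no change
Constraint 2 (U + Z = W) on D(U)={2,3,4,6} D(Z)={1,2,3,6,7} D(W)={1,2,3,5,6,7}: Z {1,2,3,6,7}->{1,2,3}; W {1,2,3,5,6,7}->{3,5,6,7}
So after constraint 2: D(Z) = {1,2,3}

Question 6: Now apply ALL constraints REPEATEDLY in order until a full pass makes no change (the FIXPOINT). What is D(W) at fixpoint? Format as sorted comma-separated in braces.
Answer: {5}

Derivation:
pass 0 (initial): D(W)={1,2,3,5,6,7}
pass 1: U {2,3,4,6}->{2}; W {1,2,3,5,6,7}->{3,5,6,7}; Z {1,2,3,6,7}->{3}
pass 2: W {3,5,6,7}->{5}
pass 3: no change
Fixpoint after 3 passes: D(W) = {5}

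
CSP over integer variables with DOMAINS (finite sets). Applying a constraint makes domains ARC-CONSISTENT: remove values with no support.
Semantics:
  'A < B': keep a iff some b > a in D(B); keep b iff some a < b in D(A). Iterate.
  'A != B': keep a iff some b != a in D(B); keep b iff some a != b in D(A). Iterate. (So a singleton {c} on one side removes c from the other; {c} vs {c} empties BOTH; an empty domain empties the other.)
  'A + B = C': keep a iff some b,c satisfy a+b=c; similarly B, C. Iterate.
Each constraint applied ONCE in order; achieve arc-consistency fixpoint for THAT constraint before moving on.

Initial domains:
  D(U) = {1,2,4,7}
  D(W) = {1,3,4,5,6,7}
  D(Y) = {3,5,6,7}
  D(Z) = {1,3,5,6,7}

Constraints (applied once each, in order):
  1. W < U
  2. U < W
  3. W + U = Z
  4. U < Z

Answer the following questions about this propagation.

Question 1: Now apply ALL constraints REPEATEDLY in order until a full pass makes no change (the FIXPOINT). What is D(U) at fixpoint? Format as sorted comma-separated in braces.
Answer: {}

Derivation:
pass 0 (initial): D(U)={1,2,4,7}
pass 1: U {1,2,4,7}->{2,4}; W {1,3,4,5,6,7}->{3,4,5}; Z {1,3,5,6,7}->{5,6,7}
pass 2: U {2,4}->{}; W {3,4,5}->{}; Z {5,6,7}->{}
pass 3: no change
Fixpoint after 3 passes: D(U) = {}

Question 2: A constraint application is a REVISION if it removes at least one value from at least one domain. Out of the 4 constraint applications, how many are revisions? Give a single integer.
Constraint 1 (W < U) on D(W)={1,3,4,5,6,7} D(U)={1,2,4,7}: W {1,3,4,5,6,7}->{1,3,4,5,6}; U {1,2,4,7}->{2,4,7} => REVISION
Constraint 2 (U < W) on D(U)={2,4,7} D(W)={1,3,4,5,6}: U {2,4,7}->{2,4}; W {1,3,4,5,6}->{3,4,5,6} => REVISION
Constraint 3 (W + U = Z) on D(W)={3,4,5,6} D(U)={2,4} D(Z)={1,3,5,6,7}: W {3,4,5,6}->{3,4,5}; Z {1,3,5,6,7}->{5,6,7} => REVISION
Constraint 4 (U < Z) on D(U)={2,4} D(Z)={5,6,7}: no change => not a revision
Total revisions = 3

Answer: 3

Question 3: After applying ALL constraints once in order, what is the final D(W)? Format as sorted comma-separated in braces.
Constraint 1 (W < U) on D(W)={1,3,4,5,6,7} D(U)={1,2,4,7}: W {1,3,4,5,6,7}->{1,3,4,5,6}; U {1,2,4,7}->{2,4,7}
Constraint 2 (U < W) on D(U)={2,4,7} D(W)={1,3,4,5,6}: U {2,4,7}->{2,4}; W {1,3,4,5,6}->{3,4,5,6}
Constraint 3 (W + U = Z) on D(W)={3,4,5,6} D(U)={2,4} D(Z)={1,3,5,6,7}: W {3,4,5,6}->{3,4,5}; Z {1,3,5,6,7}->{5,6,7}
Constraint 4 (U < Z) on D(U)={2,4} D(Z)={5,6,7}: no change
So after all 4 constraints: D(W) = {3,4,5}

Answer: {3,4,5}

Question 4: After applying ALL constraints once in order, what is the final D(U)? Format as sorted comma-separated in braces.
Constraint 1 (W < U) on D(W)={1,3,4,5,6,7} D(U)={1,2,4,7}: W {1,3,4,5,6,7}->{1,3,4,5,6}; U {1,2,4,7}->{2,4,7}
Constraint 2 (U < W) on D(U)={2,4,7} D(W)={1,3,4,5,6}: U {2,4,7}->{2,4}; W {1,3,4,5,6}->{3,4,5,6}
Constraint 3 (W + U = Z) on D(W)={3,4,5,6} D(U)={2,4} D(Z)={1,3,5,6,7}: W {3,4,5,6}->{3,4,5}; Z {1,3,5,6,7}->{5,6,7}
Constraint 4 (U < Z) on D(U)={2,4} D(Z)={5,6,7}: no change
So after all 4 constraints: D(U) = {2,4}

Answer: {2,4}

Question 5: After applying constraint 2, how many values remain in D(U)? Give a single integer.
Answer: 2

Derivation:
Constraint 1 (W < U) on D(W)={1,3,4,5,6,7} D(U)={1,2,4,7}: W {1,3,4,5,6,7}->{1,3,4,5,6}; U {1,2,4,7}->{2,4,7}
Constraint 2 (U < W) on D(U)={2,4,7} D(W)={1,3,4,5,6}: U {2,4,7}->{2,4}; W {1,3,4,5,6}->{3,4,5,6}
So after constraint 2: D(U)={2,4}, size = 2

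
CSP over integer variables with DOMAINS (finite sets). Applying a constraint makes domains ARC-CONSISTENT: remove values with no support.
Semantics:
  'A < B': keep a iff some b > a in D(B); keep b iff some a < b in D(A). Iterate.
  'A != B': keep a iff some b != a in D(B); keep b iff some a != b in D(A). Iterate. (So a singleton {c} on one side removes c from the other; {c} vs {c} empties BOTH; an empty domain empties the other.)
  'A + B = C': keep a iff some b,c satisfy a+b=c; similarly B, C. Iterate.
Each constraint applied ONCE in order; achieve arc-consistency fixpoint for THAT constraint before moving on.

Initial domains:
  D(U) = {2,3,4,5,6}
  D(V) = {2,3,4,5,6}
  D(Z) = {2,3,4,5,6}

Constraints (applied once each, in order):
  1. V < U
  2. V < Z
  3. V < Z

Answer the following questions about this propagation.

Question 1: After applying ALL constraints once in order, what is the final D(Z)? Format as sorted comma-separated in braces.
Answer: {3,4,5,6}

Derivation:
Constraint 1 (V < U) on D(V)={2,3,4,5,6} D(U)={2,3,4,5,6}: V {2,3,4,5,6}->{2,3,4,5}; U {2,3,4,5,6}->{3,4,5,6}
Constraint 2 (V < Z) on D(V)={2,3,4,5} D(Z)={2,3,4,5,6}: Z {2,3,4,5,6}->{3,4,5,6}
Constraint 3 (V < Z) on D(V)={2,3,4,5} D(Z)={3,4,5,6}: no change
So after all 3 constraints: D(Z) = {3,4,5,6}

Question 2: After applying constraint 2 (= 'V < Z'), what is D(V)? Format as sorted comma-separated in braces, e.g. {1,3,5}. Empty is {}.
Constraint 1 (V < U) on D(V)={2,3,4,5,6} D(U)={2,3,4,5,6}: V {2,3,4,5,6}->{2,3,4,5}; U {2,3,4,5,6}->{3,4,5,6}
Constraint 2 (V < Z) on D(V)={2,3,4,5} D(Z)={2,3,4,5,6}: Z {2,3,4,5,6}->{3,4,5,6}
So after constraint 2: D(V) = {2,3,4,5}

Answer: {2,3,4,5}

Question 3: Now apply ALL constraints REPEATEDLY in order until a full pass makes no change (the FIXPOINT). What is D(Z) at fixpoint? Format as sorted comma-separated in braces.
Answer: {3,4,5,6}

Derivation:
pass 0 (initial): D(Z)={2,3,4,5,6}
pass 1: U {2,3,4,5,6}->{3,4,5,6}; V {2,3,4,5,6}->{2,3,4,5}; Z {2,3,4,5,6}->{3,4,5,6}
pass 2: no change
Fixpoint after 2 passes: D(Z) = {3,4,5,6}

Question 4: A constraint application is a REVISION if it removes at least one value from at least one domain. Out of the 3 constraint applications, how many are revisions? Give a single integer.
Constraint 1 (V < U) on D(V)={2,3,4,5,6} D(U)={2,3,4,5,6}: V {2,3,4,5,6}->{2,3,4,5}; U {2,3,4,5,6}->{3,4,5,6} => REVISION
Constraint 2 (V < Z) on D(V)={2,3,4,5} D(Z)={2,3,4,5,6}: Z {2,3,4,5,6}->{3,4,5,6} => REVISION
Constraint 3 (V < Z) on D(V)={2,3,4,5} D(Z)={3,4,5,6}: no change => not a revision
Total revisions = 2

Answer: 2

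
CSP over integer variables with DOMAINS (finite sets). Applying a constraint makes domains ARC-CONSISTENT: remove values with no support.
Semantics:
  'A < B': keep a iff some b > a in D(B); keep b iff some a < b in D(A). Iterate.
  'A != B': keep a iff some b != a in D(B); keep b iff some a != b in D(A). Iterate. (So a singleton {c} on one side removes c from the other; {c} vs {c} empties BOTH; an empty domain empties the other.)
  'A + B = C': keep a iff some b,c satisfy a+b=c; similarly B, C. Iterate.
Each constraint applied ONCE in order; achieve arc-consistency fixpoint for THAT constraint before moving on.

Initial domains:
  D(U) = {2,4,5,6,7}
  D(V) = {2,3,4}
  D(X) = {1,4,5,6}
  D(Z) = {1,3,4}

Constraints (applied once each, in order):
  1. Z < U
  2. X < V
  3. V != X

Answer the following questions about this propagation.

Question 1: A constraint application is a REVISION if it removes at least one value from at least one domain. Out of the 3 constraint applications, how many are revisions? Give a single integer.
Answer: 1

Derivation:
Constraint 1 (Z < U) on D(Z)={1,3,4} D(U)={2,4,5,6,7}: no change => not a revision
Constraint 2 (X < V) on D(X)={1,4,5,6} D(V)={2,3,4}: X {1,4,5,6}->{1} => REVISION
Constraint 3 (V != X) on D(V)={2,3,4} D(X)={1}: no change => not a revision
Total revisions = 1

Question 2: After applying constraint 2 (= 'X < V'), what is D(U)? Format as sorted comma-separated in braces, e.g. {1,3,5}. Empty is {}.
Answer: {2,4,5,6,7}

Derivation:
Constraint 1 (Z < U) on D(Z)={1,3,4} D(U)={2,4,5,6,7}: no change
Constraint 2 (X < V) on D(X)={1,4,5,6} D(V)={2,3,4}: X {1,4,5,6}->{1}
So after constraint 2: D(U) = {2,4,5,6,7}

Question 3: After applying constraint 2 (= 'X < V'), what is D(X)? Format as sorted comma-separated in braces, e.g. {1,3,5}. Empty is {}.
Answer: {1}

Derivation:
Constraint 1 (Z < U) on D(Z)={1,3,4} D(U)={2,4,5,6,7}: no change
Constraint 2 (X < V) on D(X)={1,4,5,6} D(V)={2,3,4}: X {1,4,5,6}->{1}
So after constraint 2: D(X) = {1}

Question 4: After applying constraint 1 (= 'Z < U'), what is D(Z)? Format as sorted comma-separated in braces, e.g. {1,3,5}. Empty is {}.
Constraint 1 (Z < U) on D(Z)={1,3,4} D(U)={2,4,5,6,7}: no change
So after constraint 1: D(Z) = {1,3,4}

Answer: {1,3,4}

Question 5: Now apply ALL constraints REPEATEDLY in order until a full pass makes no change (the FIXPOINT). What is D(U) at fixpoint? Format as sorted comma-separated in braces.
Answer: {2,4,5,6,7}

Derivation:
pass 0 (initial): D(U)={2,4,5,6,7}
pass 1: X {1,4,5,6}->{1}
pass 2: no change
Fixpoint after 2 passes: D(U) = {2,4,5,6,7}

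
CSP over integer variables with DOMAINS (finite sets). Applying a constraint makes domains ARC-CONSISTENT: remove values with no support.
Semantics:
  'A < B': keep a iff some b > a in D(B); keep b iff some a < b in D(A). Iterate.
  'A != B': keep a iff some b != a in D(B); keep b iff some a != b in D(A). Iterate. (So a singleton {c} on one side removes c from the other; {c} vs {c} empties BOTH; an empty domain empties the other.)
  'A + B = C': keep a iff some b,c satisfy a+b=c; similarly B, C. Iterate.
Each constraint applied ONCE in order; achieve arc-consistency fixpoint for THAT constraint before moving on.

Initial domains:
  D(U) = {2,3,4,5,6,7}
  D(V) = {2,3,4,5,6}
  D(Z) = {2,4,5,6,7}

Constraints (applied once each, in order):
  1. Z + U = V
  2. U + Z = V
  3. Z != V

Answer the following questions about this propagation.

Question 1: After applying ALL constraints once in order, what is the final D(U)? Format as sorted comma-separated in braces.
Constraint 1 (Z + U = V) on D(Z)={2,4,5,6,7} D(U)={2,3,4,5,6,7} D(V)={2,3,4,5,6}: Z {2,4,5,6,7}->{2,4}; U {2,3,4,5,6,7}->{2,3,4}; V {2,3,4,5,6}->{4,5,6}
Constraint 2 (U + Z = V) on D(U)={2,3,4} D(Z)={2,4} D(V)={4,5,6}: no change
Constraint 3 (Z != V) on D(Z)={2,4} D(V)={4,5,6}: no change
So after all 3 constraints: D(U) = {2,3,4}

Answer: {2,3,4}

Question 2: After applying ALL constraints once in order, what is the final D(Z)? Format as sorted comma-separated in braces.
Answer: {2,4}

Derivation:
Constraint 1 (Z + U = V) on D(Z)={2,4,5,6,7} D(U)={2,3,4,5,6,7} D(V)={2,3,4,5,6}: Z {2,4,5,6,7}->{2,4}; U {2,3,4,5,6,7}->{2,3,4}; V {2,3,4,5,6}->{4,5,6}
Constraint 2 (U + Z = V) on D(U)={2,3,4} D(Z)={2,4} D(V)={4,5,6}: no change
Constraint 3 (Z != V) on D(Z)={2,4} D(V)={4,5,6}: no change
So after all 3 constraints: D(Z) = {2,4}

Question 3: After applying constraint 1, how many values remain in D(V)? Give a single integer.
Answer: 3

Derivation:
Constraint 1 (Z + U = V) on D(Z)={2,4,5,6,7} D(U)={2,3,4,5,6,7} D(V)={2,3,4,5,6}: Z {2,4,5,6,7}->{2,4}; U {2,3,4,5,6,7}->{2,3,4}; V {2,3,4,5,6}->{4,5,6}
So after constraint 1: D(V)={4,5,6}, size = 3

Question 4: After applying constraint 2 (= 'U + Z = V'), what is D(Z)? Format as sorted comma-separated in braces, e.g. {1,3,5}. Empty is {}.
Answer: {2,4}

Derivation:
Constraint 1 (Z + U = V) on D(Z)={2,4,5,6,7} D(U)={2,3,4,5,6,7} D(V)={2,3,4,5,6}: Z {2,4,5,6,7}->{2,4}; U {2,3,4,5,6,7}->{2,3,4}; V {2,3,4,5,6}->{4,5,6}
Constraint 2 (U + Z = V) on D(U)={2,3,4} D(Z)={2,4} D(V)={4,5,6}: no change
So after constraint 2: D(Z) = {2,4}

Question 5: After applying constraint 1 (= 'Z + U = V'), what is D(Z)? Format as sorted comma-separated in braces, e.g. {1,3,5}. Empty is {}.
Constraint 1 (Z + U = V) on D(Z)={2,4,5,6,7} D(U)={2,3,4,5,6,7} D(V)={2,3,4,5,6}: Z {2,4,5,6,7}->{2,4}; U {2,3,4,5,6,7}->{2,3,4}; V {2,3,4,5,6}->{4,5,6}
So after constraint 1: D(Z) = {2,4}

Answer: {2,4}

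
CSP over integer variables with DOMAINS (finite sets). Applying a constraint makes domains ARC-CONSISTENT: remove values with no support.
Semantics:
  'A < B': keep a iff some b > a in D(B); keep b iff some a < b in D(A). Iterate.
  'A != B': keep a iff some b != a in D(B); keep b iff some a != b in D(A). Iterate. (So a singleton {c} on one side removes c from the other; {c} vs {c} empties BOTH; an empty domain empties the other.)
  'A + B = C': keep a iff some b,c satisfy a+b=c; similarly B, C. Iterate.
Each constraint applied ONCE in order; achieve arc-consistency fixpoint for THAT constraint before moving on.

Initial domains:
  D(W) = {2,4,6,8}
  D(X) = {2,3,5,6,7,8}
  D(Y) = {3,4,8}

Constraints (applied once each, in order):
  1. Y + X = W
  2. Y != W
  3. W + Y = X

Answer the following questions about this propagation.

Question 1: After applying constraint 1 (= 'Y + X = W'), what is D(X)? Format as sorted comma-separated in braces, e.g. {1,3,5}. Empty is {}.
Answer: {2,3,5}

Derivation:
Constraint 1 (Y + X = W) on D(Y)={3,4,8} D(X)={2,3,5,6,7,8} D(W)={2,4,6,8}: Y {3,4,8}->{3,4}; X {2,3,5,6,7,8}->{2,3,5}; W {2,4,6,8}->{6,8}
So after constraint 1: D(X) = {2,3,5}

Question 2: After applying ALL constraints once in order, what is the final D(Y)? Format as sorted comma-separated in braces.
Answer: {}

Derivation:
Constraint 1 (Y + X = W) on D(Y)={3,4,8} D(X)={2,3,5,6,7,8} D(W)={2,4,6,8}: Y {3,4,8}->{3,4}; X {2,3,5,6,7,8}->{2,3,5}; W {2,4,6,8}->{6,8}
Constraint 2 (Y != W) on D(Y)={3,4} D(W)={6,8}: no change
Constraint 3 (W + Y = X) on D(W)={6,8} D(Y)={3,4} D(X)={2,3,5}: W {6,8}->{}; Y {3,4}->{}; X {2,3,5}->{}
So after all 3 constraints: D(Y) = {}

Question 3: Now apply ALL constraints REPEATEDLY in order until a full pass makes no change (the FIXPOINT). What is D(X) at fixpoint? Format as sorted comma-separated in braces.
pass 0 (initial): D(X)={2,3,5,6,7,8}
pass 1: W {2,4,6,8}->{}; X {2,3,5,6,7,8}->{}; Y {3,4,8}->{}
pass 2: no change
Fixpoint after 2 passes: D(X) = {}

Answer: {}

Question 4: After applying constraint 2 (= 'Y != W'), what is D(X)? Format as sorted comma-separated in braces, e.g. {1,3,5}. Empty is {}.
Answer: {2,3,5}

Derivation:
Constraint 1 (Y + X = W) on D(Y)={3,4,8} D(X)={2,3,5,6,7,8} D(W)={2,4,6,8}: Y {3,4,8}->{3,4}; X {2,3,5,6,7,8}->{2,3,5}; W {2,4,6,8}->{6,8}
Constraint 2 (Y != W) on D(Y)={3,4} D(W)={6,8}: no change
So after constraint 2: D(X) = {2,3,5}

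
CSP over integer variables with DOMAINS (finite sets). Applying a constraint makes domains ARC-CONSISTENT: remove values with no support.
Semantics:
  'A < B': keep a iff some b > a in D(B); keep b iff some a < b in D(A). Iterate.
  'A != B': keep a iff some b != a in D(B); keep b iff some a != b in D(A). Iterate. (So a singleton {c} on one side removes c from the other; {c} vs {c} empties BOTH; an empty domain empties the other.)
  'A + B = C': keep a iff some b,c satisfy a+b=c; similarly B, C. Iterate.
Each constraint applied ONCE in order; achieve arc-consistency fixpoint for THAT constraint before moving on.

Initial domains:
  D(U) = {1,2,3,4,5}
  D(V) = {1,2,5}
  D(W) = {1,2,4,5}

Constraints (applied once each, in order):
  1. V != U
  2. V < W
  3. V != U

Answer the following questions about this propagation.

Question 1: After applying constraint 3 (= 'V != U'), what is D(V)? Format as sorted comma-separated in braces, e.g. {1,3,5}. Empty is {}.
Constraint 1 (V != U) on D(V)={1,2,5} D(U)={1,2,3,4,5}: no change
Constraint 2 (V < W) on D(V)={1,2,5} D(W)={1,2,4,5}: V {1,2,5}->{1,2}; W {1,2,4,5}->{2,4,5}
Constraint 3 (V != U) on D(V)={1,2} D(U)={1,2,3,4,5}: no change
So after constraint 3: D(V) = {1,2}

Answer: {1,2}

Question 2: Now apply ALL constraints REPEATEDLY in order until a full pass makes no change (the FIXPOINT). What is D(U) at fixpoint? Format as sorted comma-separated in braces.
Answer: {1,2,3,4,5}

Derivation:
pass 0 (initial): D(U)={1,2,3,4,5}
pass 1: V {1,2,5}->{1,2}; W {1,2,4,5}->{2,4,5}
pass 2: no change
Fixpoint after 2 passes: D(U) = {1,2,3,4,5}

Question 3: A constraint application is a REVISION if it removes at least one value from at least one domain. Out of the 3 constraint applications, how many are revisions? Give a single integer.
Answer: 1

Derivation:
Constraint 1 (V != U) on D(V)={1,2,5} D(U)={1,2,3,4,5}: no change => not a revision
Constraint 2 (V < W) on D(V)={1,2,5} D(W)={1,2,4,5}: V {1,2,5}->{1,2}; W {1,2,4,5}->{2,4,5} => REVISION
Constraint 3 (V != U) on D(V)={1,2} D(U)={1,2,3,4,5}: no change => not a revision
Total revisions = 1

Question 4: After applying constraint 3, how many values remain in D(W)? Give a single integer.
Answer: 3

Derivation:
Constraint 1 (V != U) on D(V)={1,2,5} D(U)={1,2,3,4,5}: no change
Constraint 2 (V < W) on D(V)={1,2,5} D(W)={1,2,4,5}: V {1,2,5}->{1,2}; W {1,2,4,5}->{2,4,5}
Constraint 3 (V != U) on D(V)={1,2} D(U)={1,2,3,4,5}: no change
So after constraint 3: D(W)={2,4,5}, size = 3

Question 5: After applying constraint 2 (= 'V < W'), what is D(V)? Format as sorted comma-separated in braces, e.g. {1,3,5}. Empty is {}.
Constraint 1 (V != U) on D(V)={1,2,5} D(U)={1,2,3,4,5}: no change
Constraint 2 (V < W) on D(V)={1,2,5} D(W)={1,2,4,5}: V {1,2,5}->{1,2}; W {1,2,4,5}->{2,4,5}
So after constraint 2: D(V) = {1,2}

Answer: {1,2}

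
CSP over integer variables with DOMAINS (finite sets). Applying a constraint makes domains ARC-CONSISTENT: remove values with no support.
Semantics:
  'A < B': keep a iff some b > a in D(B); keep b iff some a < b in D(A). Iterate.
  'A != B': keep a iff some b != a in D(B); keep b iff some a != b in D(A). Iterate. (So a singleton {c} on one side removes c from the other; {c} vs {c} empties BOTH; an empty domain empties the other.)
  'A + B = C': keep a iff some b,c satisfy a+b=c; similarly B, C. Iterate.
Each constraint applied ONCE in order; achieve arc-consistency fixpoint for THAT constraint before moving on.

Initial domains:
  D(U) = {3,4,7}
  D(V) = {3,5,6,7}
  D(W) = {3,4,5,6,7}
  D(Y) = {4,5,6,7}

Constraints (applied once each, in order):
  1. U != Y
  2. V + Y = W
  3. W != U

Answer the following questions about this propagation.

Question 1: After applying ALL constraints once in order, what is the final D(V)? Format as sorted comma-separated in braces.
Answer: {3}

Derivation:
Constraint 1 (U != Y) on D(U)={3,4,7} D(Y)={4,5,6,7}: no change
Constraint 2 (V + Y = W) on D(V)={3,5,6,7} D(Y)={4,5,6,7} D(W)={3,4,5,6,7}: V {3,5,6,7}->{3}; Y {4,5,6,7}->{4}; W {3,4,5,6,7}->{7}
Constraint 3 (W != U) on D(W)={7} D(U)={3,4,7}: U {3,4,7}->{3,4}
So after all 3 constraints: D(V) = {3}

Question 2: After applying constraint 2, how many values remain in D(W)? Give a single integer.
Constraint 1 (U != Y) on D(U)={3,4,7} D(Y)={4,5,6,7}: no change
Constraint 2 (V + Y = W) on D(V)={3,5,6,7} D(Y)={4,5,6,7} D(W)={3,4,5,6,7}: V {3,5,6,7}->{3}; Y {4,5,6,7}->{4}; W {3,4,5,6,7}->{7}
So after constraint 2: D(W)={7}, size = 1

Answer: 1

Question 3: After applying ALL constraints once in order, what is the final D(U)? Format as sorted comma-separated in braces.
Answer: {3,4}

Derivation:
Constraint 1 (U != Y) on D(U)={3,4,7} D(Y)={4,5,6,7}: no change
Constraint 2 (V + Y = W) on D(V)={3,5,6,7} D(Y)={4,5,6,7} D(W)={3,4,5,6,7}: V {3,5,6,7}->{3}; Y {4,5,6,7}->{4}; W {3,4,5,6,7}->{7}
Constraint 3 (W != U) on D(W)={7} D(U)={3,4,7}: U {3,4,7}->{3,4}
So after all 3 constraints: D(U) = {3,4}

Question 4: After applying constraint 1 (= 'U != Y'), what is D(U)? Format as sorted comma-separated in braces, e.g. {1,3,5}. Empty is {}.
Constraint 1 (U != Y) on D(U)={3,4,7} D(Y)={4,5,6,7}: no change
So after constraint 1: D(U) = {3,4,7}

Answer: {3,4,7}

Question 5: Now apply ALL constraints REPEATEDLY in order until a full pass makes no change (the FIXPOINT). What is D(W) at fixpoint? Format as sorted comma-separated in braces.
Answer: {7}

Derivation:
pass 0 (initial): D(W)={3,4,5,6,7}
pass 1: U {3,4,7}->{3,4}; V {3,5,6,7}->{3}; W {3,4,5,6,7}->{7}; Y {4,5,6,7}->{4}
pass 2: U {3,4}->{3}
pass 3: no change
Fixpoint after 3 passes: D(W) = {7}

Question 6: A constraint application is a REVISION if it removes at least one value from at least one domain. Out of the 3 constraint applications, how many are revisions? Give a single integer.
Answer: 2

Derivation:
Constraint 1 (U != Y) on D(U)={3,4,7} D(Y)={4,5,6,7}: no change => not a revision
Constraint 2 (V + Y = W) on D(V)={3,5,6,7} D(Y)={4,5,6,7} D(W)={3,4,5,6,7}: V {3,5,6,7}->{3}; Y {4,5,6,7}->{4}; W {3,4,5,6,7}->{7} => REVISION
Constraint 3 (W != U) on D(W)={7} D(U)={3,4,7}: U {3,4,7}->{3,4} => REVISION
Total revisions = 2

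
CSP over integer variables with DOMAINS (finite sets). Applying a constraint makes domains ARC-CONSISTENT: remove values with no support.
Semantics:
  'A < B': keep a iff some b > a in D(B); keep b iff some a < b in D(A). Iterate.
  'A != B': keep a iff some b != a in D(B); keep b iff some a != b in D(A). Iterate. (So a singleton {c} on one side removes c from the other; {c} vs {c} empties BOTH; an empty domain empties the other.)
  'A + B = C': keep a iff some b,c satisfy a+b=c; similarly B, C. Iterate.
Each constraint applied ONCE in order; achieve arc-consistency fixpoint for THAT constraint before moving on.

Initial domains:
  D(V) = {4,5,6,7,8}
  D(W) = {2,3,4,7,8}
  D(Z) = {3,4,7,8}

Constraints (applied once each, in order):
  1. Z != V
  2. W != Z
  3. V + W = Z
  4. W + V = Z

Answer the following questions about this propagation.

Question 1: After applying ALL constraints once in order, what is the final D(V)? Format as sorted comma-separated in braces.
Answer: {4,5,6}

Derivation:
Constraint 1 (Z != V) on D(Z)={3,4,7,8} D(V)={4,5,6,7,8}: no change
Constraint 2 (W != Z) on D(W)={2,3,4,7,8} D(Z)={3,4,7,8}: no change
Constraint 3 (V + W = Z) on D(V)={4,5,6,7,8} D(W)={2,3,4,7,8} D(Z)={3,4,7,8}: V {4,5,6,7,8}->{4,5,6}; W {2,3,4,7,8}->{2,3,4}; Z {3,4,7,8}->{7,8}
Constraint 4 (W + V = Z) on D(W)={2,3,4} D(V)={4,5,6} D(Z)={7,8}: no change
So after all 4 constraints: D(V) = {4,5,6}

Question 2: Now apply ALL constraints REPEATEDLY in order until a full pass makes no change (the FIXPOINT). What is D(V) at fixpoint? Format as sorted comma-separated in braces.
pass 0 (initial): D(V)={4,5,6,7,8}
pass 1: V {4,5,6,7,8}->{4,5,6}; W {2,3,4,7,8}->{2,3,4}; Z {3,4,7,8}->{7,8}
pass 2: no change
Fixpoint after 2 passes: D(V) = {4,5,6}

Answer: {4,5,6}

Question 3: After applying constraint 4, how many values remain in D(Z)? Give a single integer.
Constraint 1 (Z != V) on D(Z)={3,4,7,8} D(V)={4,5,6,7,8}: no change
Constraint 2 (W != Z) on D(W)={2,3,4,7,8} D(Z)={3,4,7,8}: no change
Constraint 3 (V + W = Z) on D(V)={4,5,6,7,8} D(W)={2,3,4,7,8} D(Z)={3,4,7,8}: V {4,5,6,7,8}->{4,5,6}; W {2,3,4,7,8}->{2,3,4}; Z {3,4,7,8}->{7,8}
Constraint 4 (W + V = Z) on D(W)={2,3,4} D(V)={4,5,6} D(Z)={7,8}: no change
So after constraint 4: D(Z)={7,8}, size = 2

Answer: 2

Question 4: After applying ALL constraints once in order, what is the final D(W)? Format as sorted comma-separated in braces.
Constraint 1 (Z != V) on D(Z)={3,4,7,8} D(V)={4,5,6,7,8}: no change
Constraint 2 (W != Z) on D(W)={2,3,4,7,8} D(Z)={3,4,7,8}: no change
Constraint 3 (V + W = Z) on D(V)={4,5,6,7,8} D(W)={2,3,4,7,8} D(Z)={3,4,7,8}: V {4,5,6,7,8}->{4,5,6}; W {2,3,4,7,8}->{2,3,4}; Z {3,4,7,8}->{7,8}
Constraint 4 (W + V = Z) on D(W)={2,3,4} D(V)={4,5,6} D(Z)={7,8}: no change
So after all 4 constraints: D(W) = {2,3,4}

Answer: {2,3,4}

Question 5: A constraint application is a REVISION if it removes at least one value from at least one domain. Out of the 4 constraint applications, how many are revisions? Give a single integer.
Constraint 1 (Z != V) on D(Z)={3,4,7,8} D(V)={4,5,6,7,8}: no change => not a revision
Constraint 2 (W != Z) on D(W)={2,3,4,7,8} D(Z)={3,4,7,8}: no change => not a revision
Constraint 3 (V + W = Z) on D(V)={4,5,6,7,8} D(W)={2,3,4,7,8} D(Z)={3,4,7,8}: V {4,5,6,7,8}->{4,5,6}; W {2,3,4,7,8}->{2,3,4}; Z {3,4,7,8}->{7,8} => REVISION
Constraint 4 (W + V = Z) on D(W)={2,3,4} D(V)={4,5,6} D(Z)={7,8}: no change => not a revision
Total revisions = 1

Answer: 1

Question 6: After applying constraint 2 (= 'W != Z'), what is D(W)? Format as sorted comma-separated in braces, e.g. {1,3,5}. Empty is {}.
Answer: {2,3,4,7,8}

Derivation:
Constraint 1 (Z != V) on D(Z)={3,4,7,8} D(V)={4,5,6,7,8}: no change
Constraint 2 (W != Z) on D(W)={2,3,4,7,8} D(Z)={3,4,7,8}: no change
So after constraint 2: D(W) = {2,3,4,7,8}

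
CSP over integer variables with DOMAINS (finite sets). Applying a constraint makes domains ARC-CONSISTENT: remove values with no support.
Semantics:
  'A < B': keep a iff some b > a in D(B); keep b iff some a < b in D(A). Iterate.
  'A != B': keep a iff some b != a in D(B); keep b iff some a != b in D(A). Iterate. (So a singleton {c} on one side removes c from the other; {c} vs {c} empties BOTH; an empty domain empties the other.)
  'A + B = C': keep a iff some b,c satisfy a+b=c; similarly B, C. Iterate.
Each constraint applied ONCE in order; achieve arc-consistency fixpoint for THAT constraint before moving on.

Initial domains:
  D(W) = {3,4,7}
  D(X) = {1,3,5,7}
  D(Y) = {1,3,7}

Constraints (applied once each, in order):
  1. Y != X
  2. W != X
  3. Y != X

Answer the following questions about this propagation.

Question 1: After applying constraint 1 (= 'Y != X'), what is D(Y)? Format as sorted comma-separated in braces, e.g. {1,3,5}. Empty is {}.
Constraint 1 (Y != X) on D(Y)={1,3,7} D(X)={1,3,5,7}: no change
So after constraint 1: D(Y) = {1,3,7}

Answer: {1,3,7}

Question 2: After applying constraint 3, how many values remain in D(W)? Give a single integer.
Constraint 1 (Y != X) on D(Y)={1,3,7} D(X)={1,3,5,7}: no change
Constraint 2 (W != X) on D(W)={3,4,7} D(X)={1,3,5,7}: no change
Constraint 3 (Y != X) on D(Y)={1,3,7} D(X)={1,3,5,7}: no change
So after constraint 3: D(W)={3,4,7}, size = 3

Answer: 3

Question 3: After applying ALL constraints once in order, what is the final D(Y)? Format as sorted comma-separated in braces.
Answer: {1,3,7}

Derivation:
Constraint 1 (Y != X) on D(Y)={1,3,7} D(X)={1,3,5,7}: no change
Constraint 2 (W != X) on D(W)={3,4,7} D(X)={1,3,5,7}: no change
Constraint 3 (Y != X) on D(Y)={1,3,7} D(X)={1,3,5,7}: no change
So after all 3 constraints: D(Y) = {1,3,7}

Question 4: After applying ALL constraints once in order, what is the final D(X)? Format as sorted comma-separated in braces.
Answer: {1,3,5,7}

Derivation:
Constraint 1 (Y != X) on D(Y)={1,3,7} D(X)={1,3,5,7}: no change
Constraint 2 (W != X) on D(W)={3,4,7} D(X)={1,3,5,7}: no change
Constraint 3 (Y != X) on D(Y)={1,3,7} D(X)={1,3,5,7}: no change
So after all 3 constraints: D(X) = {1,3,5,7}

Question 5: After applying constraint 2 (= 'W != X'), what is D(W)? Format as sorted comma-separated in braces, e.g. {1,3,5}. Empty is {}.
Constraint 1 (Y != X) on D(Y)={1,3,7} D(X)={1,3,5,7}: no change
Constraint 2 (W != X) on D(W)={3,4,7} D(X)={1,3,5,7}: no change
So after constraint 2: D(W) = {3,4,7}

Answer: {3,4,7}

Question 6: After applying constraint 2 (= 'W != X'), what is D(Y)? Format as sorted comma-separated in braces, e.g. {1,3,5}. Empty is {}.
Answer: {1,3,7}

Derivation:
Constraint 1 (Y != X) on D(Y)={1,3,7} D(X)={1,3,5,7}: no change
Constraint 2 (W != X) on D(W)={3,4,7} D(X)={1,3,5,7}: no change
So after constraint 2: D(Y) = {1,3,7}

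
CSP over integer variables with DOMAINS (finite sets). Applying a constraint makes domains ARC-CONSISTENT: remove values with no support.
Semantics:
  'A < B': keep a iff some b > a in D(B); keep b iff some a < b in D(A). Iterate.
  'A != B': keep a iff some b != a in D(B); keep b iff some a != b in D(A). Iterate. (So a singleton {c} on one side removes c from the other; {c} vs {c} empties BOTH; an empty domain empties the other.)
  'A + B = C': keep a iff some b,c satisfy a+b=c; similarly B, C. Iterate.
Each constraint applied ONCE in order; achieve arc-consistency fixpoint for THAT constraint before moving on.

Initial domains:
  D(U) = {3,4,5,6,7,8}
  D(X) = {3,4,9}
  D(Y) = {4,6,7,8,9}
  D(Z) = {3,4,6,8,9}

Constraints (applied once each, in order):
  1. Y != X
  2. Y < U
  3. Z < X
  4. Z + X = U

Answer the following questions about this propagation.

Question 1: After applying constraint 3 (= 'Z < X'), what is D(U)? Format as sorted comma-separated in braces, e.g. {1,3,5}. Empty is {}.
Constraint 1 (Y != X) on D(Y)={4,6,7,8,9} D(X)={3,4,9}: no change
Constraint 2 (Y < U) on D(Y)={4,6,7,8,9} D(U)={3,4,5,6,7,8}: Y {4,6,7,8,9}->{4,6,7}; U {3,4,5,6,7,8}->{5,6,7,8}
Constraint 3 (Z < X) on D(Z)={3,4,6,8,9} D(X)={3,4,9}: Z {3,4,6,8,9}->{3,4,6,8}; X {3,4,9}->{4,9}
So after constraint 3: D(U) = {5,6,7,8}

Answer: {5,6,7,8}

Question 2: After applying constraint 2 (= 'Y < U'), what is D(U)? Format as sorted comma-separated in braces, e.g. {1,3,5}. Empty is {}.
Constraint 1 (Y != X) on D(Y)={4,6,7,8,9} D(X)={3,4,9}: no change
Constraint 2 (Y < U) on D(Y)={4,6,7,8,9} D(U)={3,4,5,6,7,8}: Y {4,6,7,8,9}->{4,6,7}; U {3,4,5,6,7,8}->{5,6,7,8}
So after constraint 2: D(U) = {5,6,7,8}

Answer: {5,6,7,8}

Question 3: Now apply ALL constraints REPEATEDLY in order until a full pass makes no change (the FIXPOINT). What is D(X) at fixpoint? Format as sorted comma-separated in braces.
pass 0 (initial): D(X)={3,4,9}
pass 1: U {3,4,5,6,7,8}->{7,8}; X {3,4,9}->{4}; Y {4,6,7,8,9}->{4,6,7}; Z {3,4,6,8,9}->{3,4}
pass 2: U {7,8}->{7}; Y {4,6,7}->{6,7}; Z {3,4}->{3}
pass 3: Y {6,7}->{6}
pass 4: no change
Fixpoint after 4 passes: D(X) = {4}

Answer: {4}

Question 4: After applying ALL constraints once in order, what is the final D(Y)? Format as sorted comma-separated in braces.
Answer: {4,6,7}

Derivation:
Constraint 1 (Y != X) on D(Y)={4,6,7,8,9} D(X)={3,4,9}: no change
Constraint 2 (Y < U) on D(Y)={4,6,7,8,9} D(U)={3,4,5,6,7,8}: Y {4,6,7,8,9}->{4,6,7}; U {3,4,5,6,7,8}->{5,6,7,8}
Constraint 3 (Z < X) on D(Z)={3,4,6,8,9} D(X)={3,4,9}: Z {3,4,6,8,9}->{3,4,6,8}; X {3,4,9}->{4,9}
Constraint 4 (Z + X = U) on D(Z)={3,4,6,8} D(X)={4,9} D(U)={5,6,7,8}: Z {3,4,6,8}->{3,4}; X {4,9}->{4}; U {5,6,7,8}->{7,8}
So after all 4 constraints: D(Y) = {4,6,7}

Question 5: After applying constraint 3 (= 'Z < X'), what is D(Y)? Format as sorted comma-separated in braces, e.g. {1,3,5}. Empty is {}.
Constraint 1 (Y != X) on D(Y)={4,6,7,8,9} D(X)={3,4,9}: no change
Constraint 2 (Y < U) on D(Y)={4,6,7,8,9} D(U)={3,4,5,6,7,8}: Y {4,6,7,8,9}->{4,6,7}; U {3,4,5,6,7,8}->{5,6,7,8}
Constraint 3 (Z < X) on D(Z)={3,4,6,8,9} D(X)={3,4,9}: Z {3,4,6,8,9}->{3,4,6,8}; X {3,4,9}->{4,9}
So after constraint 3: D(Y) = {4,6,7}

Answer: {4,6,7}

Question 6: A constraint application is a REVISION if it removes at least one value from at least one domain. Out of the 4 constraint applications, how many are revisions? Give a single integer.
Answer: 3

Derivation:
Constraint 1 (Y != X) on D(Y)={4,6,7,8,9} D(X)={3,4,9}: no change => not a revision
Constraint 2 (Y < U) on D(Y)={4,6,7,8,9} D(U)={3,4,5,6,7,8}: Y {4,6,7,8,9}->{4,6,7}; U {3,4,5,6,7,8}->{5,6,7,8} => REVISION
Constraint 3 (Z < X) on D(Z)={3,4,6,8,9} D(X)={3,4,9}: Z {3,4,6,8,9}->{3,4,6,8}; X {3,4,9}->{4,9} => REVISION
Constraint 4 (Z + X = U) on D(Z)={3,4,6,8} D(X)={4,9} D(U)={5,6,7,8}: Z {3,4,6,8}->{3,4}; X {4,9}->{4}; U {5,6,7,8}->{7,8} => REVISION
Total revisions = 3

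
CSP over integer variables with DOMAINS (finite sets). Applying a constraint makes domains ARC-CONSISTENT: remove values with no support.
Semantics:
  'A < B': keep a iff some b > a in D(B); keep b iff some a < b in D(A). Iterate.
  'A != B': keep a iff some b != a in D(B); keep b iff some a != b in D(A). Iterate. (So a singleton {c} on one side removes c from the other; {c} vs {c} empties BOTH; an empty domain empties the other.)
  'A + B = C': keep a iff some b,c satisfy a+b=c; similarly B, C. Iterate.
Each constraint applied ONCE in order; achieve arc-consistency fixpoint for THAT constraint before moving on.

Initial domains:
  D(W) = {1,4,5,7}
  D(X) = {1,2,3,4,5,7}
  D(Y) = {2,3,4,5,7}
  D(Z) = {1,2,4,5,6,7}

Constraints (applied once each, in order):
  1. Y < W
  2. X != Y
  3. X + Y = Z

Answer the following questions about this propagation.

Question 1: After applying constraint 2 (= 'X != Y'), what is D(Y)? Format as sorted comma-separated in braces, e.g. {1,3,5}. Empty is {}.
Answer: {2,3,4,5}

Derivation:
Constraint 1 (Y < W) on D(Y)={2,3,4,5,7} D(W)={1,4,5,7}: Y {2,3,4,5,7}->{2,3,4,5}; W {1,4,5,7}->{4,5,7}
Constraint 2 (X != Y) on D(X)={1,2,3,4,5,7} D(Y)={2,3,4,5}: no change
So after constraint 2: D(Y) = {2,3,4,5}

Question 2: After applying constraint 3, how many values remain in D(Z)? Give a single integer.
Answer: 4

Derivation:
Constraint 1 (Y < W) on D(Y)={2,3,4,5,7} D(W)={1,4,5,7}: Y {2,3,4,5,7}->{2,3,4,5}; W {1,4,5,7}->{4,5,7}
Constraint 2 (X != Y) on D(X)={1,2,3,4,5,7} D(Y)={2,3,4,5}: no change
Constraint 3 (X + Y = Z) on D(X)={1,2,3,4,5,7} D(Y)={2,3,4,5} D(Z)={1,2,4,5,6,7}: X {1,2,3,4,5,7}->{1,2,3,4,5}; Z {1,2,4,5,6,7}->{4,5,6,7}
So after constraint 3: D(Z)={4,5,6,7}, size = 4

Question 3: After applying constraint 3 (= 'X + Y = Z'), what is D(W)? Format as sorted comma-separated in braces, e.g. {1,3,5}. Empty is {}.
Answer: {4,5,7}

Derivation:
Constraint 1 (Y < W) on D(Y)={2,3,4,5,7} D(W)={1,4,5,7}: Y {2,3,4,5,7}->{2,3,4,5}; W {1,4,5,7}->{4,5,7}
Constraint 2 (X != Y) on D(X)={1,2,3,4,5,7} D(Y)={2,3,4,5}: no change
Constraint 3 (X + Y = Z) on D(X)={1,2,3,4,5,7} D(Y)={2,3,4,5} D(Z)={1,2,4,5,6,7}: X {1,2,3,4,5,7}->{1,2,3,4,5}; Z {1,2,4,5,6,7}->{4,5,6,7}
So after constraint 3: D(W) = {4,5,7}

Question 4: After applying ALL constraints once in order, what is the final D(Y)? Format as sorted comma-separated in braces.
Constraint 1 (Y < W) on D(Y)={2,3,4,5,7} D(W)={1,4,5,7}: Y {2,3,4,5,7}->{2,3,4,5}; W {1,4,5,7}->{4,5,7}
Constraint 2 (X != Y) on D(X)={1,2,3,4,5,7} D(Y)={2,3,4,5}: no change
Constraint 3 (X + Y = Z) on D(X)={1,2,3,4,5,7} D(Y)={2,3,4,5} D(Z)={1,2,4,5,6,7}: X {1,2,3,4,5,7}->{1,2,3,4,5}; Z {1,2,4,5,6,7}->{4,5,6,7}
So after all 3 constraints: D(Y) = {2,3,4,5}

Answer: {2,3,4,5}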